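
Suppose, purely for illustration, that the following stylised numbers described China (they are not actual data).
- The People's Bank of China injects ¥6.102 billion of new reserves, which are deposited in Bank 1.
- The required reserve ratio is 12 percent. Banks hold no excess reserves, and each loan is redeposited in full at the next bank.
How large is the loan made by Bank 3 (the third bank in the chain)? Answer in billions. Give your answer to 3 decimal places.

Each bank lends a fraction (1 − rr) = 0.8800 of the deposit it receives, so Bank 3 receives 6.102·0.8800^2 and lends 6.102·0.8800^3 ≈ 4.1583 billion.

¥4.158 billion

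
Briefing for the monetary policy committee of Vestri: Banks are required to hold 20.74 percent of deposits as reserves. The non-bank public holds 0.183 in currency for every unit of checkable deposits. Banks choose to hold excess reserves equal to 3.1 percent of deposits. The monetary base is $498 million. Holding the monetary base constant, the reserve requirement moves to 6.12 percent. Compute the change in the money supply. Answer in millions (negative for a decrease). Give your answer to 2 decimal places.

$742.71 million

Initially m₁ = (1 + 0.183) / (0.2074 + 0.031 + 0.183) ≈ 2.807309, so M₁ = 2.807309 × 498 ≈ 1398.0399 million.
After the change m₂ = (1 + 0.183) / (0.0612 + 0.031 + 0.183) ≈ 4.298692, so M₂ = 4.298692 × 498 ≈ 2140.7486 million.
ΔM = M₂ − M₁ = 2140.7486 − 1398.0399 = 742.7087 million.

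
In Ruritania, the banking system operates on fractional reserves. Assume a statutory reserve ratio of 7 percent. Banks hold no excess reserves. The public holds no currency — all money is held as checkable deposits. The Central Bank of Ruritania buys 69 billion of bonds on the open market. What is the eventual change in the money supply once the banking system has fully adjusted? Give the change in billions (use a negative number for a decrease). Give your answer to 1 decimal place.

The simple money multiplier is m = 1/rr = 1/0.07 ≈ 14.2857.
An open-market purchase increases the monetary base by 69 billion, so ΔM = m × ΔMB = 14.2857 × 69 = 985.7133 billion.

985.7 billion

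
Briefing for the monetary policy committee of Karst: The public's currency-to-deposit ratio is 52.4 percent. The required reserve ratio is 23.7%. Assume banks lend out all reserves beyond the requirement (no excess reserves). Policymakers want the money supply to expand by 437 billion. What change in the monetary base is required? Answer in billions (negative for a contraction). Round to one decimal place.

218.2 billion

The money multiplier is m = (1 + c) / (rr + c) = (1 + 0.524) / (0.237 + 0.524) ≈ 2.00263.
ΔMB = ΔM / m = (+437) / 2.00263 ≈ 218.213 billion.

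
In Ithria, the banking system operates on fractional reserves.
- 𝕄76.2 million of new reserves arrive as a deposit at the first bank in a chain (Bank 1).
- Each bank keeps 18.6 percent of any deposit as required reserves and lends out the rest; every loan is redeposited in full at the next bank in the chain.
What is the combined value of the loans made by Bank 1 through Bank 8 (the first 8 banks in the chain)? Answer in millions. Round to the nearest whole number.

Bank i lends (1 − rr)^i of the original deposit: Bank 1 lends 76.2·0.8140 = 62.0268, Bank 2 lends 76.2·0.8140² ≈ 50.4898, and so on.
Summing a geometric series: total = 76.2·[0.8140·(1 − 0.8140^8) / (1 − 0.8140)] ≈ 269.1995 million.

𝕄269 million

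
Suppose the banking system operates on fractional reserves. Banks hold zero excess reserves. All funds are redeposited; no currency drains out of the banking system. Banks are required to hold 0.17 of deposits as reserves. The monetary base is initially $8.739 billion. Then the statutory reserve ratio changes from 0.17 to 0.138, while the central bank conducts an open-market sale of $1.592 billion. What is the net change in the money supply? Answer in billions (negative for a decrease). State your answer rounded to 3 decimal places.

$0.384 billion

Before: m₁ = 1 / (0.17) ≈ 5.88235, MB₁ = 8.739, so M₁ = 5.88235 × 8.739 ≈ 51.4059 billion.
After: m₂ = 1 / (0.138) ≈ 7.24638, MB₂ = 8.739 − 1.592 = 7.147, so M₂ = 7.24638 × 7.147 ≈ 51.7899 billion.
ΔM = M₂ − M₁ = 51.7899 − 51.4059 = 0.384 billion.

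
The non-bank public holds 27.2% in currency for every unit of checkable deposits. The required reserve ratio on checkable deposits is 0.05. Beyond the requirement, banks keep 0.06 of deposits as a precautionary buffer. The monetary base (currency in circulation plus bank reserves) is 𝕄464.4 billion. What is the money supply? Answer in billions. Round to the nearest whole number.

𝕄1546 billion

The money multiplier is m = (1 + c) / (rr + e + c) = (1 + 0.272) / (0.05 + 0.06 + 0.272) ≈ 3.3298.
So M = m × MB = 3.3298 × 464.4 ≈ 1546.3591 billion.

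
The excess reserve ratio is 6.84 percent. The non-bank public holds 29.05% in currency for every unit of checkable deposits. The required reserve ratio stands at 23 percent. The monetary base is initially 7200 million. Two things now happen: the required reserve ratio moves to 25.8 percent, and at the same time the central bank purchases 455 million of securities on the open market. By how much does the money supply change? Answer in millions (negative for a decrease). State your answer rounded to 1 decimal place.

Before: m₁ = (1 + 0.2905) / (0.23 + 0.0684 + 0.2905) ≈ 2.191374, MB₁ = 7200, so M₁ = 2.191374 × 7200 = 15777.8928 million.
After: m₂ = (1 + 0.2905) / (0.258 + 0.0684 + 0.2905) ≈ 2.091911, MB₂ = 7200 + 455 = 7655, so M₂ = 2.091911 × 7655 ≈ 16013.5787 million.
ΔM = M₂ − M₁ = 16013.5787 − 15777.8928 = 235.6859 million.

235.7 million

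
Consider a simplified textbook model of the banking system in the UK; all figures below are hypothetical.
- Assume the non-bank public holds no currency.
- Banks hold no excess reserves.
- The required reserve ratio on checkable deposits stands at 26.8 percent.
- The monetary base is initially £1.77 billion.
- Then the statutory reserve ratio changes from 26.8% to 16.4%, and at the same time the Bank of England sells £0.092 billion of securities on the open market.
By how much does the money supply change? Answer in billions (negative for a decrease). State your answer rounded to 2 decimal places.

£3.63 billion

Before: m₁ = 1 / (0.268) ≈ 3.7313, MB₁ = 1.77, so M₁ = 3.7313 × 1.77 ≈ 6.6044 billion.
After: m₂ = 1 / (0.164) ≈ 6.0976, MB₂ = 1.77 − 0.092 = 1.678, so M₂ = 6.0976 × 1.678 ≈ 10.2318 billion.
ΔM = M₂ − M₁ = 10.2318 − 6.6044 = 3.6274 billion.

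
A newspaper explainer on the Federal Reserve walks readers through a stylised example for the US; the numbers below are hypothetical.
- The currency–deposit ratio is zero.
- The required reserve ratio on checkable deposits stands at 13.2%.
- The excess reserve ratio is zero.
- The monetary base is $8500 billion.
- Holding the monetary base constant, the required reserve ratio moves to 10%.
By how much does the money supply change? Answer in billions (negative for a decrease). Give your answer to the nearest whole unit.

$20606 billion

Initially m₁ = 1 / (0.132) ≈ 7.57576, so M₁ = 7.57576 × 8500 = 64393.96 billion.
After the change m₂ = 1 / (0.1) = 10, so M₂ = 10 × 8500 = 85000 billion.
ΔM = M₂ − M₁ = 85000 − 64393.96 = 20606.04 billion.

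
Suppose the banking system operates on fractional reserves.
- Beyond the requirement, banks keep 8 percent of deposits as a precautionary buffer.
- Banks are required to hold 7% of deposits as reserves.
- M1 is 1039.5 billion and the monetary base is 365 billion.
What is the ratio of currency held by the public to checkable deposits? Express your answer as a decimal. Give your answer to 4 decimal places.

Using m = M/MB = 1039.5/365 ≈ 2.847945. From m = (1 + c)/(c + rr + e), rearranging gives 1 + c = m·(c + rr + e), so c·(1 − m) = m·(rr + e) − 1.
Hence c = [m·(rr + e) − 1]/(1 − m) = [2.847945 × (0.07 + 0.08) − 1] / (1 − 2.847945) ≈ 0.309970.

0.3100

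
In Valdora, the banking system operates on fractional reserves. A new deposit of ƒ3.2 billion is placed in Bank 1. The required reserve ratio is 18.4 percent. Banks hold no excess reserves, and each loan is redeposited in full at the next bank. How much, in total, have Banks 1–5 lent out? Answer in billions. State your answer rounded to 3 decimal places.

Bank i lends (1 − rr)^i of the original deposit: Bank 1 lends 3.2·0.8160 = 2.6112, Bank 2 lends 3.2·0.8160² ≈ 2.1307, and so on.
Summing a geometric series: total = 3.2·[0.8160·(1 − 0.8160^5) / (1 − 0.8160)] ≈ 9.0571 billion.

ƒ9.057 billion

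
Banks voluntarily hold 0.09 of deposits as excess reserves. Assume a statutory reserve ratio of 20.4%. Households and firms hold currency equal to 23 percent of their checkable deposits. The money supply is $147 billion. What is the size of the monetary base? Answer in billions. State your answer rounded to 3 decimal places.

$62.624 billion

The money multiplier is m = (1 + c) / (rr + e + c) = (1 + 0.23) / (0.204 + 0.09 + 0.23) ≈ 2.3473282.
MB = M / m = 147 / 2.3473282 ≈ 62.6244 billion.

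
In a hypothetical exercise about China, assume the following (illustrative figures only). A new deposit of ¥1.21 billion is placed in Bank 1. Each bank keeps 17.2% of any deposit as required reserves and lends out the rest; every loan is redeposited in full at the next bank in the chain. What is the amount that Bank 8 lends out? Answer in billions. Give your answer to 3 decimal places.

Each bank lends a fraction (1 − rr) = 0.8280 of the deposit it receives, so Bank 8 receives 1.21·0.8280^7 and lends 1.21·0.8280^8 ≈ 0.2673 billion.

¥0.267 billion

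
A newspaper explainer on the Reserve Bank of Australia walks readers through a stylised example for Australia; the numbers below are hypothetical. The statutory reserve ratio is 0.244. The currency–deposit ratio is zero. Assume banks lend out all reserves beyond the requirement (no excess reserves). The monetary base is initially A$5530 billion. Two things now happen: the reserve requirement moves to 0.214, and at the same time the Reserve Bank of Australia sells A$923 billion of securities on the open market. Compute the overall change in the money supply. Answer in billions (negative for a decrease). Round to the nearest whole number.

-1136 billion

Before: m₁ = 1 / (0.244) ≈ 4.09836, MB₁ = 5530, so M₁ = 4.09836 × 5530 = 22663.9308 billion.
After: m₂ = 1 / (0.214) ≈ 4.67290, MB₂ = 5530 − 923 = 4607, so M₂ = 4.67290 × 4607 = 21528.0503 billion.
ΔM = M₂ − M₁ = 21528.0503 − 22663.9308 = -1135.8805 billion.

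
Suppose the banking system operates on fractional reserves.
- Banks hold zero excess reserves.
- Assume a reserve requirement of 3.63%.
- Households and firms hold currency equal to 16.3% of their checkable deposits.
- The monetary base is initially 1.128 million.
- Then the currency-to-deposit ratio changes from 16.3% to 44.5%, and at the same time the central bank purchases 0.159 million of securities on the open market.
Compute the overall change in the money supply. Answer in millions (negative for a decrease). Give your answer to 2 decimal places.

Before: m₁ = (1 + 0.163) / (0.0363 + 0.163) ≈ 5.8354, MB₁ = 1.128, so M₁ = 5.8354 × 1.128 ≈ 6.5823 million.
After: m₂ = (1 + 0.445) / (0.0363 + 0.445) ≈ 3.0023, MB₂ = 1.128 + 0.159 = 1.287, so M₂ = 3.0023 × 1.287 ≈ 3.864 million.
ΔM = M₂ − M₁ = 3.864 − 6.5823 = -2.7183 million.

-2.72 million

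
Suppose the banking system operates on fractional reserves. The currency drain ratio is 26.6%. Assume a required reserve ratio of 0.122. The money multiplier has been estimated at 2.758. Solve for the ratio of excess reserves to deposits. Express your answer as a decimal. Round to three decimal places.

Using m = 2.758. Since m = (1 + c)/(c + rr + e), the denominator satisfies c + rr + e = (1 + c)/m = (1 + 0.266) / 2.758 ≈ 0.459028.
With c = 0.266 and rr = 0.122, the ratio of excess reserves to deposits is 0.459028 − 0.266 − 0.122 = 0.071028.

0.071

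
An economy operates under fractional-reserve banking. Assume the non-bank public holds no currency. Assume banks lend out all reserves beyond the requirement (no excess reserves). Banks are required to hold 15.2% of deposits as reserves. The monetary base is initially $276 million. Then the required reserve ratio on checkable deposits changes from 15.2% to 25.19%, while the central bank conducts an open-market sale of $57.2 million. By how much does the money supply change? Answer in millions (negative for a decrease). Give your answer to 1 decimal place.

Before: m₁ = 1 / (0.152) ≈ 6.57895, MB₁ = 276, so M₁ = 6.57895 × 276 = 1815.7902 million.
After: m₂ = 1 / (0.2519) ≈ 3.96983, MB₂ = 276 − 57.2 = 218.8, so M₂ = 3.96983 × 218.8 ≈ 868.5988 million.
ΔM = M₂ − M₁ = 868.5988 − 1815.7902 = -947.1914 million.

-947.2 million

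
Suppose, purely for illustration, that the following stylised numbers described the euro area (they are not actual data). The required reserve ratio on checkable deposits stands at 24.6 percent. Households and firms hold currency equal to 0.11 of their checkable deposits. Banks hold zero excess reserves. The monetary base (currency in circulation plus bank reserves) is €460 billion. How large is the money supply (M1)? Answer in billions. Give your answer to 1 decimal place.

The money multiplier is m = (1 + c) / (rr + c) = (1 + 0.11) / (0.246 + 0.11) ≈ 3.11798.
So M = m × MB = 3.11798 × 460 = 1434.2708 billion.

€1434.3 billion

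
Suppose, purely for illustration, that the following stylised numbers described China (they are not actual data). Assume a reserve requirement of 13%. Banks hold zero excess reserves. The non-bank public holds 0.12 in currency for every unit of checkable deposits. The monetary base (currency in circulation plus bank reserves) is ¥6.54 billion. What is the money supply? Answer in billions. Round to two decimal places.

¥29.30 billion

The money multiplier is m = (1 + c) / (rr + c) = (1 + 0.12) / (0.13 + 0.12) = 4.48.
So M = m × MB = 4.48 × 6.54 = 29.2992 billion.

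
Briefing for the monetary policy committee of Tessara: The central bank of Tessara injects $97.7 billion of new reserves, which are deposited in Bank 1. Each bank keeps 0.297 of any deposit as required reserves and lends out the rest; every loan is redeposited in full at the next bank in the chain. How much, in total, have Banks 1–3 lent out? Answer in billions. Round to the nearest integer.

Bank i lends (1 − rr)^i of the original deposit: Bank 1 lends 97.7·0.7030 = 68.6831, Bank 2 lends 97.7·0.7030² ≈ 48.2842, and so on.
Summing a geometric series: total = 97.7·[0.7030·(1 − 0.7030^3) / (1 − 0.7030)] ≈ 150.9111 billion.

$151 billion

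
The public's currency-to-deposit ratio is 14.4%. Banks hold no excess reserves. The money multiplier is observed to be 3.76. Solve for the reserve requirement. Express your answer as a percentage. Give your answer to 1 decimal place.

Using m = 3.76. Since m = (1 + c)/(c + rr + e), the denominator satisfies c + rr + e = (1 + c)/m = (1 + 0.144) / 3.76 ≈ 0.304255.
With c = 0.144 and e = 0, the reserve requirement is 0.304255 − 0.144 − 0 = 0.160255.

16.0%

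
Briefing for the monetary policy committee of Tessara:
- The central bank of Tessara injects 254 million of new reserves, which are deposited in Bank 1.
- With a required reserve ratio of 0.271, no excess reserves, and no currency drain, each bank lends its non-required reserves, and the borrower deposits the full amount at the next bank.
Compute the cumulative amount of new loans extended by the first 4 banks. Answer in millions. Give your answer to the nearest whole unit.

Bank i lends (1 − rr)^i of the original deposit: Bank 1 lends 254·0.7290 = 185.1660, Bank 2 lends 254·0.7290² ≈ 134.9860, and so on.
Summing a geometric series: total = 254·[0.7290·(1 − 0.7290^4) / (1 − 0.7290)] ≈ 490.2939 million.

490 million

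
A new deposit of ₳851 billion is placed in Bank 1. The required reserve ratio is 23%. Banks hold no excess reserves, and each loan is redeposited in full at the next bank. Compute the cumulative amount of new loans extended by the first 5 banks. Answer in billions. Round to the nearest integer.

Bank i lends (1 − rr)^i of the original deposit: Bank 1 lends 851·0.7700 = 655.2700, Bank 2 lends 851·0.7700² = 504.5579, and so on.
Summing a geometric series: total = 851·[0.7700·(1 − 0.7700^5) / (1 − 0.7700)] ≈ 2077.8372 billion.

₳2078 billion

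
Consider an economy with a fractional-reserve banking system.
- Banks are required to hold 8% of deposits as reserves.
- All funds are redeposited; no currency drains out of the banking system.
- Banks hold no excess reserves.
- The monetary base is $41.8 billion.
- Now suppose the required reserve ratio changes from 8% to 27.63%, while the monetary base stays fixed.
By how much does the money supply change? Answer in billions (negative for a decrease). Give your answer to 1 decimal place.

-371.2 billion

Initially m₁ = 1 / (0.08) = 12.5, so M₁ = 12.5 × 41.8 = 522.5 billion.
After the change m₂ = 1 / (0.2763) ≈ 3.6193, so M₂ = 3.6193 × 41.8 ≈ 151.2867 billion.
ΔM = M₂ − M₁ = 151.2867 − 522.5 = -371.2133 billion.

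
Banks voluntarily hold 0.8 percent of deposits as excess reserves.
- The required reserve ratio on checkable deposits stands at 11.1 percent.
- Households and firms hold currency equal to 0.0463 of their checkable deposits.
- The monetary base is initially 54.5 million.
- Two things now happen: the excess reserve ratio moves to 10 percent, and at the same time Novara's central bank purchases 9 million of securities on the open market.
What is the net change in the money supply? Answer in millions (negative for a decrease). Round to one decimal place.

-86.7 million

Before: m₁ = (1 + 0.0463) / (0.111 + 0.008 + 0.0463) ≈ 6.3297, MB₁ = 54.5, so M₁ = 6.3297 × 54.5 ≈ 344.9686 million.
After: m₂ = (1 + 0.0463) / (0.111 + 0.1 + 0.0463) ≈ 4.0665, MB₂ = 54.5 + 9 = 63.5, so M₂ = 4.0665 × 63.5 ≈ 258.2227 million.
ΔM = M₂ − M₁ = 258.2227 − 344.9686 = -86.7459 million.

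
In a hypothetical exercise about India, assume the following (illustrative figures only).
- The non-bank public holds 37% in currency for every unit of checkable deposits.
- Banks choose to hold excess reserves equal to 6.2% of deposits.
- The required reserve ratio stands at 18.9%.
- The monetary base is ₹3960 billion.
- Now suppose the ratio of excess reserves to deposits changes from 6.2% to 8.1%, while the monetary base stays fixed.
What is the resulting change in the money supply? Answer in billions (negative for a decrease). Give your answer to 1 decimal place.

Initially m₁ = (1 + 0.37) / (0.189 + 0.062 + 0.37) ≈ 2.206119, so M₁ = 2.206119 × 3960 ≈ 8736.2312 billion.
After the change m₂ = (1 + 0.37) / (0.189 + 0.081 + 0.37) = 2.140625, so M₂ = 2.140625 × 3960 = 8476.875 billion.
ΔM = M₂ − M₁ = 8476.875 − 8736.2312 = -259.3562 billion.

-259.4 billion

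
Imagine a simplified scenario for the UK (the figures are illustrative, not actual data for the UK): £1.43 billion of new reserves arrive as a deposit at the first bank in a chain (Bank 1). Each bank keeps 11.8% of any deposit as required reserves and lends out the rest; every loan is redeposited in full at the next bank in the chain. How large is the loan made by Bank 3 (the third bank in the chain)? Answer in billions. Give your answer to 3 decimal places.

£0.981 billion

Each bank lends a fraction (1 − rr) = 0.8820 of the deposit it receives, so Bank 3 receives 1.43·0.8820^2 and lends 1.43·0.8820^3 ≈ 0.9812 billion.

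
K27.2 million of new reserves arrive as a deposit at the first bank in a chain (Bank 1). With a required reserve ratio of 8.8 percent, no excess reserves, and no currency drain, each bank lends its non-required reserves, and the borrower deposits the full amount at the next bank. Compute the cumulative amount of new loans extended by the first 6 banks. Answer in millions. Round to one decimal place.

Bank i lends (1 − rr)^i of the original deposit: Bank 1 lends 27.2·0.9120 = 24.8064, Bank 2 lends 27.2·0.9120² ≈ 22.6234, and so on.
Summing a geometric series: total = 27.2·[0.9120·(1 − 0.9120^6) / (1 − 0.9120)] ≈ 119.6912 million.

K119.7 million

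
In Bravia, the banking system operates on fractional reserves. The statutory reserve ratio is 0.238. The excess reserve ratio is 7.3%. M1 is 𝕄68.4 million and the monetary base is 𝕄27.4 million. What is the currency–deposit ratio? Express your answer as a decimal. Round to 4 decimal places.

Using m = M/MB = 68.4/27.4 ≈ 2.496350. From m = (1 + c)/(c + rr + e), rearranging gives 1 + c = m·(c + rr + e), so c·(1 − m) = m·(rr + e) − 1.
Hence c = [m·(rr + e) − 1]/(1 − m) = [2.496350 × (0.238 + 0.073) − 1] / (1 − 2.496350) ≈ 0.149454.

0.1495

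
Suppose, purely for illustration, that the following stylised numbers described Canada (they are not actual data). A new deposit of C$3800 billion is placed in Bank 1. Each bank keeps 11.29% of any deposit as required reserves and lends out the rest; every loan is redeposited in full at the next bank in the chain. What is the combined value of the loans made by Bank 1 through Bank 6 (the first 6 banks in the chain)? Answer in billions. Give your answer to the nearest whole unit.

C$15307 billion

Bank i lends (1 − rr)^i of the original deposit: Bank 1 lends 3800·0.8871 = 3370.9800, Bank 2 lends 3800·0.8871² ≈ 2990.3964, and so on.
Summing a geometric series: total = 3800·[0.8871·(1 − 0.8871^6) / (1 − 0.8871)] ≈ 15306.9414 billion.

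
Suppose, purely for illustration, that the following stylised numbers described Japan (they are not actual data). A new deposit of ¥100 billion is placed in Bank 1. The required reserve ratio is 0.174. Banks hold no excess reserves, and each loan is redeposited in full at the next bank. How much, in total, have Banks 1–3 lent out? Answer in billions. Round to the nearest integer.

Bank i lends (1 − rr)^i of the original deposit: Bank 1 lends 100·0.8260 = 82.6000, Bank 2 lends 100·0.8260² = 68.2276, and so on.
Summing a geometric series: total = 100·[0.8260·(1 − 0.8260^3) / (1 − 0.8260)] ≈ 207.1836 billion.

¥207 billion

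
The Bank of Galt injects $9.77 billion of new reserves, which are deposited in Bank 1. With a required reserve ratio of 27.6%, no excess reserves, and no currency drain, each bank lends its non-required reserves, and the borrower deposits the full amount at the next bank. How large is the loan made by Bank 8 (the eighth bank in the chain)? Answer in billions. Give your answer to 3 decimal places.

Each bank lends a fraction (1 − rr) = 0.7240 of the deposit it receives, so Bank 8 receives 9.77·0.7240^7 and lends 9.77·0.7240^8 ≈ 0.7376 billion.

$0.738 billion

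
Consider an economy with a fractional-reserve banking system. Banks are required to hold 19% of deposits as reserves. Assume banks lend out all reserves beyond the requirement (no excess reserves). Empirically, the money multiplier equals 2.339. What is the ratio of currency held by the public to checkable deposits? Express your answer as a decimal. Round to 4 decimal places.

Using m = 2.339. From m = (1 + c)/(c + rr + e), rearranging gives 1 + c = m·(c + rr + e), so c·(1 − m) = m·(rr + e) − 1.
Hence c = [m·(rr + e) − 1]/(1 − m) = [2.339 × (0.19 + 0) − 1] / (1 − 2.339) ≈ 0.414929.

0.4149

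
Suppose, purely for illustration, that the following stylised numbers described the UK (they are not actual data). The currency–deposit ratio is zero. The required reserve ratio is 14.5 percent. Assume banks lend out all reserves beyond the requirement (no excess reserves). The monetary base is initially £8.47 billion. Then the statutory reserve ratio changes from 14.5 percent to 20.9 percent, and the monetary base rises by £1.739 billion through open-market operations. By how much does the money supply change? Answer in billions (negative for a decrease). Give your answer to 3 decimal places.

-9.567 billion

Before: m₁ = 1 / (0.145) ≈ 6.896552, MB₁ = 8.47, so M₁ = 6.896552 × 8.47 ≈ 58.4138 billion.
After: m₂ = 1 / (0.209) ≈ 4.784689, MB₂ = 8.47 + 1.739 = 10.209, so M₂ = 4.784689 × 10.209 ≈ 48.8469 billion.
ΔM = M₂ − M₁ = 48.8469 − 58.4138 = -9.5669 billion.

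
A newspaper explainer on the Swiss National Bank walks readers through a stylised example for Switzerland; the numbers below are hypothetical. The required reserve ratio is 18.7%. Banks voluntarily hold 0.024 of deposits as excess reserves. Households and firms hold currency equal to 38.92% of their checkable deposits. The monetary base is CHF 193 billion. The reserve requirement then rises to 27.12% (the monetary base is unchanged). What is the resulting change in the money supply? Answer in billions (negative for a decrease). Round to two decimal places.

Initially m₁ = (1 + 0.3892) / (0.187 + 0.024 + 0.3892) ≈ 2.314562, so M₁ = 2.314562 × 193 ≈ 446.7105 billion.
After the change m₂ = (1 + 0.3892) / (0.2712 + 0.024 + 0.3892) ≈ 2.029807, so M₂ = 2.029807 × 193 ≈ 391.7528 billion.
ΔM = M₂ − M₁ = 391.7528 − 446.7105 = -54.9577 billion.

-54.96 billion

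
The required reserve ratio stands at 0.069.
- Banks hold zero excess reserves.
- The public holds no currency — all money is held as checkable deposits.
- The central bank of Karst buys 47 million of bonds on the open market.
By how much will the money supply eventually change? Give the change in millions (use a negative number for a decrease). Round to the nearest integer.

681 million

The simple money multiplier is m = 1/rr = 1/0.069 ≈ 14.4928.
An open-market purchase increases the monetary base by 47 million, so ΔM = m × ΔMB = 14.4928 × 47 = 681.1616 million.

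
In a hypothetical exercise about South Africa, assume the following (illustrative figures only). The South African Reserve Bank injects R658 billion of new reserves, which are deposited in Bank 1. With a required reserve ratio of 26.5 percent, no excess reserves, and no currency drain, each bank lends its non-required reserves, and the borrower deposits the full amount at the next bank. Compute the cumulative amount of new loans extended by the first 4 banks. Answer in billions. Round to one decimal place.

R1292.4 billion

Bank i lends (1 − rr)^i of the original deposit: Bank 1 lends 658·0.7350 = 483.6300, Bank 2 lends 658·0.7350² ≈ 355.4681, and so on.
Summing a geometric series: total = 658·[0.7350·(1 − 0.7350^4) / (1 − 0.7350)] ≈ 1292.3998 billion.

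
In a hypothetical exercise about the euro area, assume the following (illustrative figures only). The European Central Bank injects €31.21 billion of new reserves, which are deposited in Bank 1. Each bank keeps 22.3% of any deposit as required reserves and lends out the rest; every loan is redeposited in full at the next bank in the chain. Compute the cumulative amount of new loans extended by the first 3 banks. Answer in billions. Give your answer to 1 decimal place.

€57.7 billion

Bank i lends (1 − rr)^i of the original deposit: Bank 1 lends 31.21·0.7770 ≈ 24.2502, Bank 2 lends 31.21·0.7770² ≈ 18.8424, and so on.
Summing a geometric series: total = 31.21·[0.7770·(1 − 0.7770^3) / (1 − 0.7770)] ≈ 57.7331 billion.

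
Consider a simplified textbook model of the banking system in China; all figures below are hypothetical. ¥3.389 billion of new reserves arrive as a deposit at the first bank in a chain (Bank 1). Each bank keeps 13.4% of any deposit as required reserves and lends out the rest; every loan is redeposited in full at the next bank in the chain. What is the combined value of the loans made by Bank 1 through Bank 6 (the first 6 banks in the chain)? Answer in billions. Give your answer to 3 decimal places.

¥12.664 billion

Bank i lends (1 − rr)^i of the original deposit: Bank 1 lends 3.389·0.8660 ≈ 2.9349, Bank 2 lends 3.389·0.8660² ≈ 2.5416, and so on.
Summing a geometric series: total = 3.389·[0.8660·(1 − 0.8660^6) / (1 − 0.8660)] ≈ 12.6637 billion.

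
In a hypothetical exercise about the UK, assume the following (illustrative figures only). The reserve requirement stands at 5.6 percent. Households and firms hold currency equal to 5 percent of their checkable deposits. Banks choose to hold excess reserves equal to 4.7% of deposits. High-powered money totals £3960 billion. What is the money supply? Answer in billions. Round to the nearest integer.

The money multiplier is m = (1 + c) / (rr + e + c) = (1 + 0.05) / (0.056 + 0.047 + 0.05) ≈ 6.86275.
So M = m × MB = 6.86275 × 3960 = 27176.49 billion.

£27176 billion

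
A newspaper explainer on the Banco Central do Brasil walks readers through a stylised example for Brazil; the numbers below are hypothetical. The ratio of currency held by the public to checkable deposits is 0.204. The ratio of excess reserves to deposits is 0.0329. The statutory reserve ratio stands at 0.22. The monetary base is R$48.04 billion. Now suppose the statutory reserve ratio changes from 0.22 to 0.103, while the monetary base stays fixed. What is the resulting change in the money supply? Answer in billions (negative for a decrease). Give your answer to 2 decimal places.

R$43.58 billion

Initially m₁ = (1 + 0.204) / (0.22 + 0.0329 + 0.204) ≈ 2.63515, so M₁ = 2.63515 × 48.04 ≈ 126.5926 billion.
After the change m₂ = (1 + 0.204) / (0.103 + 0.0329 + 0.204) ≈ 3.54222, so M₂ = 3.54222 × 48.04 ≈ 170.1682 billion.
ΔM = M₂ − M₁ = 170.1682 − 126.5926 = 43.5756 billion.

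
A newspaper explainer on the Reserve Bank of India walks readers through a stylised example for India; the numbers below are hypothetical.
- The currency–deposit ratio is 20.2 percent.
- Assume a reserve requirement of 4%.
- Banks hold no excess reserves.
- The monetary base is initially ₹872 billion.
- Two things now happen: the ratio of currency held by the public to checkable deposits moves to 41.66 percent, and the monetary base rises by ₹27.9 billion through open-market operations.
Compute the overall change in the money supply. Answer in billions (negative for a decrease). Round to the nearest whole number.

-1539 billion

Before: m₁ = (1 + 0.202) / (0.04 + 0.202) ≈ 4.9669, MB₁ = 872, so M₁ = 4.9669 × 872 = 4331.1368 billion.
After: m₂ = (1 + 0.4166) / (0.04 + 0.4166) ≈ 3.1025, MB₂ = 872 + 27.9 = 899.9, so M₂ = 3.1025 × 899.9 ≈ 2791.9398 billion.
ΔM = M₂ − M₁ = 2791.9398 − 4331.1368 = -1539.197 billion.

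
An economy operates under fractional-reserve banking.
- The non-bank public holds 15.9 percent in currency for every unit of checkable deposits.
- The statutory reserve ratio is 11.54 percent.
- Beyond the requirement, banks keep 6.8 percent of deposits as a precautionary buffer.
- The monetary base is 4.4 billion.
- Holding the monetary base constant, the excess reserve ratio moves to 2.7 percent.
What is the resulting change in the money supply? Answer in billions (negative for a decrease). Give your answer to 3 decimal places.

Initially m₁ = (1 + 0.159) / (0.1154 + 0.068 + 0.159) ≈ 3.38493, so M₁ = 3.38493 × 4.4 ≈ 14.8937 billion.
After the change m₂ = (1 + 0.159) / (0.1154 + 0.027 + 0.159) ≈ 3.84539, so M₂ = 3.84539 × 4.4 ≈ 16.9197 billion.
ΔM = M₂ − M₁ = 16.9197 − 14.8937 = 2.026 billion.

2.026 billion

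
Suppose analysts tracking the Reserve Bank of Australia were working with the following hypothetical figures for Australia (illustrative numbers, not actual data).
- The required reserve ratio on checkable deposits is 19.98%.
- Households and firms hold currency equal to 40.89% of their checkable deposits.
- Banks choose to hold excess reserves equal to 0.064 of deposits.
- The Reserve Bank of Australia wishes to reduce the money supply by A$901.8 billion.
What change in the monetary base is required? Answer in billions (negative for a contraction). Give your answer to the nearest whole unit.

The money multiplier is m = (1 + c) / (rr + e + c) = (1 + 0.4089) / (0.1998 + 0.064 + 0.4089) ≈ 2.0944.
ΔMB = ΔM / m = (−901.8) / 2.0944 ≈ -430.5768 billion.

-431 billion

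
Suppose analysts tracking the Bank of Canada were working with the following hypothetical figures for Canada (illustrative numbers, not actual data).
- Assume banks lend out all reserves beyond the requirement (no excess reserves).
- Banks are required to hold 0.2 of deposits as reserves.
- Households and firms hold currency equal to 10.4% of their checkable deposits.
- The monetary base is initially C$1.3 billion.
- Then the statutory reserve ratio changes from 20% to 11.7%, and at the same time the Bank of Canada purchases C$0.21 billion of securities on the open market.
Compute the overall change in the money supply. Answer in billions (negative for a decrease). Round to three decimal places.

Before: m₁ = (1 + 0.104) / (0.2 + 0.104) ≈ 3.63158, MB₁ = 1.3, so M₁ = 3.63158 × 1.3 ≈ 4.7211 billion.
After: m₂ = (1 + 0.104) / (0.117 + 0.104) ≈ 4.99548, MB₂ = 1.3 + 0.21 = 1.51, so M₂ = 4.99548 × 1.51 ≈ 7.5432 billion.
ΔM = M₂ − M₁ = 7.5432 − 4.7211 = 2.8221 billion.

C$2.822 billion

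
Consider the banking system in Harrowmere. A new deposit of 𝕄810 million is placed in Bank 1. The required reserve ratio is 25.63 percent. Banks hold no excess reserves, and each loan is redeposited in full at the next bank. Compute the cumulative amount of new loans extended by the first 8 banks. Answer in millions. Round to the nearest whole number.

Bank i lends (1 − rr)^i of the original deposit: Bank 1 lends 810·0.7437 = 602.3970, Bank 2 lends 810·0.7437² ≈ 448.0026, and so on.
Summing a geometric series: total = 810·[0.7437·(1 − 0.7437^8) / (1 − 0.7437)] ≈ 2130.4128 million.

𝕄2130 million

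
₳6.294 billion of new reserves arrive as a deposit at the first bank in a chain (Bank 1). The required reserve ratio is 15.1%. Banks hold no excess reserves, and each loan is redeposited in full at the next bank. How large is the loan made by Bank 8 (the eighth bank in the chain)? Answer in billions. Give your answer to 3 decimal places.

₳1.699 billion

Each bank lends a fraction (1 − rr) = 0.8490 of the deposit it receives, so Bank 8 receives 6.294·0.8490^7 and lends 6.294·0.8490^8 ≈ 1.6990 billion.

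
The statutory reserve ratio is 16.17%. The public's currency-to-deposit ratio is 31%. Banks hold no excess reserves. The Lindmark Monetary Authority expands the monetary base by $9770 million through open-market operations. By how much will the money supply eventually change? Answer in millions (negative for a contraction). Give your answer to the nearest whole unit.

The money multiplier is m = (1 + c) / (rr + c) = (1 + 0.31) / (0.1617 + 0.31) ≈ 2.77719.
The purchase adds 9770 million of base, so ΔM = m × ΔMB = 2.77719 × (+9770) = 27133.1463 million.

$27133 million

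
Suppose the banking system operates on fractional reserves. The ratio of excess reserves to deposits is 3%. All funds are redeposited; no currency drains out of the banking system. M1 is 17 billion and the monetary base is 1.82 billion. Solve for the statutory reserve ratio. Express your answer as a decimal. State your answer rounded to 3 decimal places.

Using m = M/MB = 17/1.82 ≈ 9.340659. Since m = (1 + c)/(c + rr + e), the denominator satisfies c + rr + e = (1 + c)/m = (1 + 0) / 9.340659 ≈ 0.107059.
With c = 0 and e = 0.03, the statutory reserve ratio is 0.107059 − 0 − 0.03 = 0.077059.

0.077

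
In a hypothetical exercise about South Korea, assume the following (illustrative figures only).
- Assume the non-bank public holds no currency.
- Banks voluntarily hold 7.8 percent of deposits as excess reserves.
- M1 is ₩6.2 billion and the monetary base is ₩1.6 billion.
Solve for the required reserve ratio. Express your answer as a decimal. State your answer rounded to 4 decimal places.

Using m = M/MB = 6.2/1.6 = 3.875000. Since m = (1 + c)/(c + rr + e), the denominator satisfies c + rr + e = (1 + c)/m = (1 + 0) / 3.875000 ≈ 0.258065.
With c = 0 and e = 0.078, the required reserve ratio is 0.258065 − 0 − 0.078 = 0.180065.

0.1801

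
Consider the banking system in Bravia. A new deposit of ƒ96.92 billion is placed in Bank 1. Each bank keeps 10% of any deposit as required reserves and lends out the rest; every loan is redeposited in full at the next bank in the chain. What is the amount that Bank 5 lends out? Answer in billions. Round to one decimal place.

ƒ57.2 billion

Each bank lends a fraction (1 − rr) = 0.9000 of the deposit it receives, so Bank 5 receives 96.92·0.9000^4 and lends 96.92·0.9000^5 ≈ 57.2303 billion.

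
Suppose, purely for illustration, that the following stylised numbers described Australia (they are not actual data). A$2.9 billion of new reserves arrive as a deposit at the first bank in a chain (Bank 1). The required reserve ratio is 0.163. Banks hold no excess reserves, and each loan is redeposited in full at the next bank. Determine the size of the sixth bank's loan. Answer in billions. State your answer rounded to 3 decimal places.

Each bank lends a fraction (1 − rr) = 0.8370 of the deposit it receives, so Bank 6 receives 2.9·0.8370^5 and lends 2.9·0.8370^6 ≈ 0.9971 billion.

A$0.997 billion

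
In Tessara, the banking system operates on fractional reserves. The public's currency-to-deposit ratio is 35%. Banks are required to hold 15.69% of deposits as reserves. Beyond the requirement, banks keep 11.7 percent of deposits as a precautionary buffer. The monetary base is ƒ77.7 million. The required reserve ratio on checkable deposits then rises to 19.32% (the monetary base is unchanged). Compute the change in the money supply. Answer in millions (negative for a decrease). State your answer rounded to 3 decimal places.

Initially m₁ = (1 + 0.35) / (0.1569 + 0.117 + 0.35) ≈ 2.163808, so M₁ = 2.163808 × 77.7 ≈ 168.1279 million.
After the change m₂ = (1 + 0.35) / (0.1932 + 0.117 + 0.35) ≈ 2.044835, so M₂ = 2.044835 × 77.7 ≈ 158.8837 million.
ΔM = M₂ − M₁ = 158.8837 − 168.1279 = -9.2442 million.

-9.244 million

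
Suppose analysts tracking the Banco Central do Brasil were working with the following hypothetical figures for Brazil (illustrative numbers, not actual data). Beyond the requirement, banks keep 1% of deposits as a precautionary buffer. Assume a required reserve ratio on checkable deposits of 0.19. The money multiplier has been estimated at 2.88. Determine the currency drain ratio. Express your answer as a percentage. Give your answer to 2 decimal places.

22.55%

Using m = 2.88. From m = (1 + c)/(c + rr + e), rearranging gives 1 + c = m·(c + rr + e), so c·(1 − m) = m·(rr + e) − 1.
Hence c = [m·(rr + e) − 1]/(1 − m) = [2.88 × (0.19 + 0.01) − 1] / (1 − 2.88) ≈ 0.225532.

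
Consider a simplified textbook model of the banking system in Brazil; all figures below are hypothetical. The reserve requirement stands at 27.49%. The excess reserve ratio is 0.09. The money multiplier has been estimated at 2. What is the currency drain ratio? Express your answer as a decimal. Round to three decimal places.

0.270

Using m = 2. From m = (1 + c)/(c + rr + e), rearranging gives 1 + c = m·(c + rr + e), so c·(1 − m) = m·(rr + e) − 1.
Hence c = [m·(rr + e) − 1]/(1 − m) = [2 × (0.2749 + 0.09) − 1] / (1 − 2) = 0.270200.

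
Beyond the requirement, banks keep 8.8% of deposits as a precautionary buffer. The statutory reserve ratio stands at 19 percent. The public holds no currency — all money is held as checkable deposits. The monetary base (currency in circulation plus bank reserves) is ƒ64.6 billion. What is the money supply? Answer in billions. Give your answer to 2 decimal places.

The money multiplier is m = 1 / (rr + e) = 1 / (0.19 + 0.088) ≈ 3.59712.
So M = m × MB = 3.59712 × 64.6 ≈ 232.374 billion.

ƒ232.37 billion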